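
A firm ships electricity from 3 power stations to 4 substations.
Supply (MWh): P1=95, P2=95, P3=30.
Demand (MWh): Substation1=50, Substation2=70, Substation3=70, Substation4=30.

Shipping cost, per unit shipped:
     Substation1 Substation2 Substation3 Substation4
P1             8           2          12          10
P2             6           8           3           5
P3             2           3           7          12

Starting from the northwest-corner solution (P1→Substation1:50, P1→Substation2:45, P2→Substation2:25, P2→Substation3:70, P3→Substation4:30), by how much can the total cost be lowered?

515

Current plan cost = 50·8 + 45·2 + 25·8 + 70·3 + 30·12 = 1260.
Optimal plan:
  P1 to Substation1: 20 × 8 = 160
  P1 to Substation2: 70 × 2 = 140
  P1 to Substation4: 5 × 10 = 50
  P2 to Substation3: 70 × 3 = 210
  P2 to Substation4: 25 × 5 = 125
  P3 to Substation1: 30 × 2 = 60
Optimal cost = 745.
Saving = 1260 − 745 = 515.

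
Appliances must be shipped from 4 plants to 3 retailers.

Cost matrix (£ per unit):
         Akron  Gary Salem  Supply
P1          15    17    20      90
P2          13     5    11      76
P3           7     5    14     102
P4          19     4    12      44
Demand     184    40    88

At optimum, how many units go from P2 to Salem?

76

The minimum-cost plan:
  P1->Akron: 82 units
  P1->Salem: 8 units
  P2->Salem: 76 units
  P3->Akron: 102 units
  P4->Gary: 40 units
  P4->Salem: 4 units
Total cost = £3148.
So P2→Salem carries 76 units.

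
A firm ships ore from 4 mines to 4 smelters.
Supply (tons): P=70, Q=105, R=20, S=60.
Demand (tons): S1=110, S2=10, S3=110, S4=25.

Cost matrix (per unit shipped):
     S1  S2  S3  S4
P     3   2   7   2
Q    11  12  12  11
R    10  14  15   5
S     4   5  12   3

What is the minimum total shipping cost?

1815

Optimal allocation:
  P to S1: 55 × 3 = 165
  P to S2: 10 × 2 = 20
  P to S3: 5 × 7 = 35
  Q to S3: 105 × 12 = 1260
  R to S4: 20 × 5 = 100
  S to S1: 55 × 4 = 220
  S to S4: 5 × 3 = 15
Total = 165 + 20 + 35 + 1260 + 100 + 220 + 15 = 1815.
(Supply check: P ships 70; Q ships 105; R ships 20; S ships 60.)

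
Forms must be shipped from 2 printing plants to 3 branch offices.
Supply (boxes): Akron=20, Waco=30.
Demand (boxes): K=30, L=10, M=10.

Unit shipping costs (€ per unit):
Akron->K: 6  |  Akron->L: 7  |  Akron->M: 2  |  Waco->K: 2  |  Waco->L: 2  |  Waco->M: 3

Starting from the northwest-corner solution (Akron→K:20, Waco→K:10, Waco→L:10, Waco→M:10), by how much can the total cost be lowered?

50

Current plan cost = 20·6 + 10·2 + 10·2 + 10·3 = €190.
Optimal plan:
  Akron–K: 10 boxes
  Akron–M: 10 boxes
  Waco–K: 20 boxes
  Waco–L: 10 boxes
Optimal cost = €140.
Saving = 190 − 140 = €50.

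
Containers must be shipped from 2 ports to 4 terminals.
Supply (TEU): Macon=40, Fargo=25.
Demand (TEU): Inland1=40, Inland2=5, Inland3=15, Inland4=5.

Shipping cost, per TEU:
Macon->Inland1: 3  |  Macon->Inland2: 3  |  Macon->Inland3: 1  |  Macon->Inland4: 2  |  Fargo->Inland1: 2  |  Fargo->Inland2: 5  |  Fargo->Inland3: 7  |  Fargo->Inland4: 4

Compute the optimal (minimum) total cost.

A cheapest plan:
  Macon->Inland1: 15 × 3 = 45
  Macon->Inland2: 5 × 3 = 15
  Macon->Inland3: 15 × 1 = 15
  Macon->Inland4: 5 × 2 = 10
  Fargo->Inland1: 25 × 2 = 50
Total = 45 + 15 + 15 + 10 + 50 = 135.
(Supply check: Macon ships 40; Fargo ships 25.)

135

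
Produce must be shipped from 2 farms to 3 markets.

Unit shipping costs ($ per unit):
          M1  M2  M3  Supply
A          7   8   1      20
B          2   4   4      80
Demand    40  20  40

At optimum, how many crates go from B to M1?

40

Optimal shipments:
  A–M3: 20 × $1 = $20
  B–M1: 40 × $2 = $80
  B–M2: 20 × $4 = $80
  B–M3: 20 × $4 = $80
Total cost = $260.
So B→M1 carries 40 crates.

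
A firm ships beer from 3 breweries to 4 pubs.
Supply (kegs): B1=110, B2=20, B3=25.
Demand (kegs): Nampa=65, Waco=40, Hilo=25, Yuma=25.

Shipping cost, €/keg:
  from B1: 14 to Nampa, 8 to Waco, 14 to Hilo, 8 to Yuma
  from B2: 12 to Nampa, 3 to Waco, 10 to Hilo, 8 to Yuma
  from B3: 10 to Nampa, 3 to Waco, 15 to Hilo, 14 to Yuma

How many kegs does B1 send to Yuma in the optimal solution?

Optimal shipments:
  B1->Nampa: 60 × €14 = €840
  B1->Hilo: 25 × €14 = €350
  B1->Yuma: 25 × €8 = €200
  B2->Waco: 20 × €3 = €60
  B3->Nampa: 5 × €10 = €50
  B3->Waco: 20 × €3 = €60
Total cost = €1560.
So B1→Yuma carries 25 kegs.

25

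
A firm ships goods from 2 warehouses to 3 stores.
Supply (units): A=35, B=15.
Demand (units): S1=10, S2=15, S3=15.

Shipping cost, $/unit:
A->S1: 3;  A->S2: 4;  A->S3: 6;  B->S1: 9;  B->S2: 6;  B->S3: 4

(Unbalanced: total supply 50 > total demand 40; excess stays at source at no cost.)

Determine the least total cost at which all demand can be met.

A cheapest plan:
  A→S1: 10 × $3 = $30
  A→S2: 15 × $4 = $60
  B→S3: 15 × $4 = $60
Total = 30 + 60 + 60 = $150.
(Supply check: A ships 25; B ships 15.)

150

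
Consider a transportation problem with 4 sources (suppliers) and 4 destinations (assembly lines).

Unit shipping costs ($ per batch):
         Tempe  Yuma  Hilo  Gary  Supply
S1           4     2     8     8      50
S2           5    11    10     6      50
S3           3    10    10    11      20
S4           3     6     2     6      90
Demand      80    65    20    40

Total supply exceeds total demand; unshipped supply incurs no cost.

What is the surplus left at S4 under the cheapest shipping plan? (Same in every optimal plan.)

0

An optimal plan:
  S1–Yuma: 50 × $2 = $100
  S2–Tempe: 5 × $5 = $25
  S2–Gary: 40 × $6 = $240
  S3–Tempe: 20 × $3 = $60
  S4–Tempe: 55 × $3 = $165
  S4–Yuma: 15 × $6 = $90
  S4–Hilo: 20 × $2 = $40
Total cost = $720.
S4 ships 90 of its 90, leaving 0.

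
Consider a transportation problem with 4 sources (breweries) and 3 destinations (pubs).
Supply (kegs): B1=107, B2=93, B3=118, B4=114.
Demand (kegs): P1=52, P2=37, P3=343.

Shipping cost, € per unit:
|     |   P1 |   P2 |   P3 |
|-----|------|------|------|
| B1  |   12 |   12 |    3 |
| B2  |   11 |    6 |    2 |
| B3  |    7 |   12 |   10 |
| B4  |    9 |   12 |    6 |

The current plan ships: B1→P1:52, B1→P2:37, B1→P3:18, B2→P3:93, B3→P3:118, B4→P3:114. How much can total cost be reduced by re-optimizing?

883

Current plan cost = 52·12 + 37·12 + 18·3 + 93·2 + 118·10 + 114·6 = €3172.
Optimal plan:
  B1 to P3: 107 kegs
  B2 to P3: 93 kegs
  B3 to P1: 52 kegs
  B3 to P2: 37 kegs
  B3 to P3: 29 kegs
  B4 to P3: 114 kegs
Optimal cost = €2289.
Saving = 3172 − 2289 = €883.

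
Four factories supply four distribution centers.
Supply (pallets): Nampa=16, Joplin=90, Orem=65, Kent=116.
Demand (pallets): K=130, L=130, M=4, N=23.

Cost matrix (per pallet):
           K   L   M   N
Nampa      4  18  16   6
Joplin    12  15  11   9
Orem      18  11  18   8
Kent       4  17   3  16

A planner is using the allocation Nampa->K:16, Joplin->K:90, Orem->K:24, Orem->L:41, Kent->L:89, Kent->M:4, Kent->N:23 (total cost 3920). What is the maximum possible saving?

Current plan cost = 16·4 + 90·12 + 24·18 + 41·11 + 89·17 + 4·3 + 23·16 = 3920.
Optimal plan:
  Nampa->K: 16 pallets
  Joplin->K: 2 pallets
  Joplin->L: 65 pallets
  Joplin->N: 23 pallets
  Orem->L: 65 pallets
  Kent->K: 112 pallets
  Kent->M: 4 pallets
Optimal cost = 2445.
Saving = 3920 − 2445 = 1475.

1475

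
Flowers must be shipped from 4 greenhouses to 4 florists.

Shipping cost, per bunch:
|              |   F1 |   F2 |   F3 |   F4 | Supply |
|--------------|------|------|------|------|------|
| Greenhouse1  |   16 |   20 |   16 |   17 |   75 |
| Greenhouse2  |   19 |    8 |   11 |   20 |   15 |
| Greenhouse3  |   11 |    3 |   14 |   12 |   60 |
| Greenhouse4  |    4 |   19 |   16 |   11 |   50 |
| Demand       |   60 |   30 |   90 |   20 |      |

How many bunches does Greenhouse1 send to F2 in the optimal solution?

The minimum-cost plan:
  Greenhouse1→F3: 75 bunches
  Greenhouse2→F3: 15 bunches
  Greenhouse3→F1: 10 bunches
  Greenhouse3→F2: 30 bunches
  Greenhouse3→F4: 20 bunches
  Greenhouse4→F1: 50 bunches
Total cost = 2005.
The route Greenhouse1→F2 is not used.

0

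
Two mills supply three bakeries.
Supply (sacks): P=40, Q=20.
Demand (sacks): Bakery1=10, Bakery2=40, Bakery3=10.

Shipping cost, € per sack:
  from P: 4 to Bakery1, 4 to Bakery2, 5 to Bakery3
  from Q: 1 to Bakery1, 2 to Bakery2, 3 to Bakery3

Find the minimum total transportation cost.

A cheapest plan:
  P to Bakery2: 30 × €4 = €120
  P to Bakery3: 10 × €5 = €50
  Q to Bakery1: 10 × €1 = €10
  Q to Bakery2: 10 × €2 = €20
Total = 120 + 50 + 10 + 20 = €200.

200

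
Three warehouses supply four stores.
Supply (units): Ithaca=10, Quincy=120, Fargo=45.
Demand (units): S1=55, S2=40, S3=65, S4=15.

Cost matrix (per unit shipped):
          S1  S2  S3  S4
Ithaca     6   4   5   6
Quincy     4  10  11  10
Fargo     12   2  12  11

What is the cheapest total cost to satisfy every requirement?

A cheapest plan:
  Ithaca->S3: 10 × 5 = 50
  Quincy->S1: 55 × 4 = 220
  Quincy->S3: 50 × 11 = 550
  Quincy->S4: 15 × 10 = 150
  Fargo->S2: 40 × 2 = 80
  Fargo->S3: 5 × 12 = 60
Total = 50 + 220 + 550 + 150 + 80 + 60 = 1110.

1110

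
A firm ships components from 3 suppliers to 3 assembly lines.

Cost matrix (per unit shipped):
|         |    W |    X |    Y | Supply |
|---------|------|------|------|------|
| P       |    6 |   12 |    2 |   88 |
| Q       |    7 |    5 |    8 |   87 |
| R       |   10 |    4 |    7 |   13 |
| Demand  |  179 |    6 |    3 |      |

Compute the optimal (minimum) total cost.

One minimum-cost allocation:
  P to W: 85 × 6 = 510
  P to Y: 3 × 2 = 6
  Q to W: 87 × 7 = 609
  R to W: 7 × 10 = 70
  R to X: 6 × 4 = 24
Total = 510 + 6 + 609 + 70 + 24 = 1219.
(Supply check: P ships 88; Q ships 87; R ships 13.)

1219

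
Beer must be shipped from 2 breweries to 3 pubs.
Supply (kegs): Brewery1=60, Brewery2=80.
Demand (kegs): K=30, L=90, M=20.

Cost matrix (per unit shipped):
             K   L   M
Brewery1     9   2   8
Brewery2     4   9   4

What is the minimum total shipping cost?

Optimal allocation:
  Brewery1->L: 60 × 2 = 120
  Brewery2->K: 30 × 4 = 120
  Brewery2->L: 30 × 9 = 270
  Brewery2->M: 20 × 4 = 80
Total = 120 + 120 + 270 + 80 = 590.

590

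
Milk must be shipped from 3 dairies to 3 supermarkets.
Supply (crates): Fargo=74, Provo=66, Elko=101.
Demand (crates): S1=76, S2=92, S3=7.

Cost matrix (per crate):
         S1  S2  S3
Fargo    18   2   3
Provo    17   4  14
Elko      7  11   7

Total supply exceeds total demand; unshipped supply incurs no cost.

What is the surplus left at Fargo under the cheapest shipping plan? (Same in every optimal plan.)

Minimum-cost shipments:
  Fargo→S2: 67 × 2 = 134
  Fargo→S3: 7 × 3 = 21
  Provo→S2: 25 × 4 = 100
  Elko→S1: 76 × 7 = 532
Total cost = 787.
Fargo ships 74 of its 74, leaving 0.

0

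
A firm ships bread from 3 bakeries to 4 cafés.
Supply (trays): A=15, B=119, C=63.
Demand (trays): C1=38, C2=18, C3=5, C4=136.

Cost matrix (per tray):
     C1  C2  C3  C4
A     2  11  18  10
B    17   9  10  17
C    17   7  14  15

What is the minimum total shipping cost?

One minimum-cost allocation:
  A->C1: 15 × 2 = 30
  B->C1: 23 × 17 = 391
  B->C2: 18 × 9 = 162
  B->C3: 5 × 10 = 50
  B->C4: 73 × 17 = 1241
  C->C4: 63 × 15 = 945
Total = 30 + 391 + 162 + 50 + 1241 + 945 = 2819.

2819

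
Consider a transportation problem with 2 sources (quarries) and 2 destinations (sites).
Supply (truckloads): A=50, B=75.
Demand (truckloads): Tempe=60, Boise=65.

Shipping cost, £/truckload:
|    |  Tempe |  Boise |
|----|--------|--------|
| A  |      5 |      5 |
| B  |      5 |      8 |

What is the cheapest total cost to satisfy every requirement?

670

One minimum-cost allocation:
  A to Boise: 50 × £5 = £250
  B to Tempe: 60 × £5 = £300
  B to Boise: 15 × £8 = £120
Total = 250 + 300 + 120 = £670.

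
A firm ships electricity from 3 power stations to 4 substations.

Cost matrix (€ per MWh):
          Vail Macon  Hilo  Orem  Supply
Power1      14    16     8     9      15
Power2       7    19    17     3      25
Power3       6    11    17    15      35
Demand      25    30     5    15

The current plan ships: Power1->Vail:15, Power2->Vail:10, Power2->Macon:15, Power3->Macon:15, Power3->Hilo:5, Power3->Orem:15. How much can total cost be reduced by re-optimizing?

Current plan cost = 15·14 + 10·7 + 15·19 + 15·11 + 5·17 + 15·15 = €1040.
Optimal plan:
  Power1→Macon: 10 × €16 = €160
  Power1→Hilo: 5 × €8 = €40
  Power2→Vail: 10 × €7 = €70
  Power2→Orem: 15 × €3 = €45
  Power3→Vail: 15 × €6 = €90
  Power3→Macon: 20 × €11 = €220
Optimal cost = €625.
Saving = 1040 − 625 = €415.

415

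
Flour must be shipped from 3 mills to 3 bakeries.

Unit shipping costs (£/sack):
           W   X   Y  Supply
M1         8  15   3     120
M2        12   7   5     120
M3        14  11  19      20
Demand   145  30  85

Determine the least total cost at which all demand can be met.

1935

A cheapest plan:
  M1 to W: 120 × £8 = £960
  M2 to W: 5 × £12 = £60
  M2 to X: 30 × £7 = £210
  M2 to Y: 85 × £5 = £425
  M3 to W: 20 × £14 = £280
Total = 960 + 60 + 210 + 425 + 280 = £1935.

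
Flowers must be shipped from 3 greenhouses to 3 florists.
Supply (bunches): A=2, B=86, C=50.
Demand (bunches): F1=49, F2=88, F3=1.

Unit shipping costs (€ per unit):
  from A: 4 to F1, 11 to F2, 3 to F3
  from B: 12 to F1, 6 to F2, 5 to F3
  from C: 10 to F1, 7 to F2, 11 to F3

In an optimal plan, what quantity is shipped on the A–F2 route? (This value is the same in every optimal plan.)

The minimum-cost plan:
  A→F1: 2 × €4 = €8
  B→F2: 85 × €6 = €510
  B→F3: 1 × €5 = €5
  C→F1: 47 × €10 = €470
  C→F2: 3 × €7 = €21
Total cost = €1014.
The route A→F2 is not used.

0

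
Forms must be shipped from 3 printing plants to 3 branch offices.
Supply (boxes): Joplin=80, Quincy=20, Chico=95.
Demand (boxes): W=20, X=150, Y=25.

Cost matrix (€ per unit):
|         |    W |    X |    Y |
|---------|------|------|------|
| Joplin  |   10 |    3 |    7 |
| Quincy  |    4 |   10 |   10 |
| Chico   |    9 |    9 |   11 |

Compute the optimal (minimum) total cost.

1225

One minimum-cost allocation:
  Joplin->X: 80 boxes
  Quincy->W: 20 boxes
  Chico->X: 70 boxes
  Chico->Y: 25 boxes
Total cost = €1225.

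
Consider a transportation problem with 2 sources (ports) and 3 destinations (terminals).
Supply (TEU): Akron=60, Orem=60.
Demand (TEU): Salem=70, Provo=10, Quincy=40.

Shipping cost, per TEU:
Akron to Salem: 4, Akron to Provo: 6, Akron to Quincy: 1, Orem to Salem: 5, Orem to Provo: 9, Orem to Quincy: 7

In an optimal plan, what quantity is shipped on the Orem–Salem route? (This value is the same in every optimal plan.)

Optimal shipments:
  Akron–Salem: 10 × 4 = 40
  Akron–Provo: 10 × 6 = 60
  Akron–Quincy: 40 × 1 = 40
  Orem–Salem: 60 × 5 = 300
Total cost = 440.
So Orem→Salem carries 60 TEU.

60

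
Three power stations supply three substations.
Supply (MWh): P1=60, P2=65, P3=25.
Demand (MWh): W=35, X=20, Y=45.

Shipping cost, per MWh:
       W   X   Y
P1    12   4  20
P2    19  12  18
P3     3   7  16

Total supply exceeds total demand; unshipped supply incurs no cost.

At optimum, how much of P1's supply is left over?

Minimum-cost shipments:
  P1→W: 10 × 12 = 120
  P1→X: 20 × 4 = 80
  P2→Y: 45 × 18 = 810
  P3→W: 25 × 3 = 75
Total cost = 1085.
P1 ships 30 of its 60, leaving 30.

30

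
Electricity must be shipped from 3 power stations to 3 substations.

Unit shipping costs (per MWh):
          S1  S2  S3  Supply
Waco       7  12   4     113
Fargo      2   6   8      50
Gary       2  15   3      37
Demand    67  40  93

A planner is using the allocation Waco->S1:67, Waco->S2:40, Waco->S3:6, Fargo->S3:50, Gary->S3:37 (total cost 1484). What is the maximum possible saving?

638

Current plan cost = 67·7 + 40·12 + 6·4 + 50·8 + 37·3 = 1484.
Optimal plan:
  Waco to S1: 20 MWh
  Waco to S3: 93 MWh
  Fargo to S1: 10 MWh
  Fargo to S2: 40 MWh
  Gary to S1: 37 MWh
Optimal cost = 846.
Saving = 1484 − 846 = 638.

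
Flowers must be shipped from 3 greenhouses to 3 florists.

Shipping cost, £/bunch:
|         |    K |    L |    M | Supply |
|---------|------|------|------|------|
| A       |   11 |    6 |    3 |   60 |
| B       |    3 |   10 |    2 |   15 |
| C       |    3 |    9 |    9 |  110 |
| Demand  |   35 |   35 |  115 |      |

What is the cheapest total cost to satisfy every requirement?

An optimal shipping plan:
  A->M: 60 bunches
  B->M: 15 bunches
  C->K: 35 bunches
  C->L: 35 bunches
  C->M: 40 bunches
Total cost = £990.

990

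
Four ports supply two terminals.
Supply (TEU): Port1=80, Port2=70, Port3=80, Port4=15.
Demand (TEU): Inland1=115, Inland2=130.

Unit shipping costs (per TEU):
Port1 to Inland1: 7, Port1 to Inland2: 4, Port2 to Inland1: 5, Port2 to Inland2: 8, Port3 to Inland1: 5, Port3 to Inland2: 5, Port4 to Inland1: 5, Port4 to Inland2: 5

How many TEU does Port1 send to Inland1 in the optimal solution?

0

Solving gives:
  Port1 to Inland2: 80 TEU
  Port2 to Inland1: 70 TEU
  Port3 to Inland1: 45 TEU
  Port3 to Inland2: 35 TEU
  Port4 to Inland2: 15 TEU
Total cost = 1145.
The route Port1→Inland1 is not used.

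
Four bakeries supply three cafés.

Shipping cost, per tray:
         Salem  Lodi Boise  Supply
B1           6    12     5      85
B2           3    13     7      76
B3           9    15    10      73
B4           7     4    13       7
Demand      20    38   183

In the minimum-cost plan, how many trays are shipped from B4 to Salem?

0

Solving gives:
  B1->Boise: 85 × 5 = 425
  B2->Salem: 20 × 3 = 60
  B2->Boise: 56 × 7 = 392
  B3->Lodi: 31 × 15 = 465
  B3->Boise: 42 × 10 = 420
  B4->Lodi: 7 × 4 = 28
Total cost = 1790.
The route B4→Salem is not used.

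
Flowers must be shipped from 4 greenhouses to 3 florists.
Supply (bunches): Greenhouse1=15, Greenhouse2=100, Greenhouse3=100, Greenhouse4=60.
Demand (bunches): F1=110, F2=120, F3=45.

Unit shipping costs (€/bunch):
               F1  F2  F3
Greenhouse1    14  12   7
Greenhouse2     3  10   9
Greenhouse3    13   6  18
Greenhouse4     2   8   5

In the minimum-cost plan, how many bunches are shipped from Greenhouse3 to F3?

0

Solving gives:
  Greenhouse1–F3: 15 bunches
  Greenhouse2–F1: 100 bunches
  Greenhouse3–F2: 100 bunches
  Greenhouse4–F1: 10 bunches
  Greenhouse4–F2: 20 bunches
  Greenhouse4–F3: 30 bunches
Total cost = €1335.
The route Greenhouse3→F3 is not used.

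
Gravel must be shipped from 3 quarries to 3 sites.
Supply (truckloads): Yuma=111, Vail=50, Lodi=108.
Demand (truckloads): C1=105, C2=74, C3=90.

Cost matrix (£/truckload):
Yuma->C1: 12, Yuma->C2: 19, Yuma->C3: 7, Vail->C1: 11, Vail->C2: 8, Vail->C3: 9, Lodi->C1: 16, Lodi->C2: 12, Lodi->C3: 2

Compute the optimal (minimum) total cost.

2158

An optimal shipping plan:
  Yuma–C1: 105 × £12 = £1260
  Yuma–C3: 6 × £7 = £42
  Vail–C2: 50 × £8 = £400
  Lodi–C2: 24 × £12 = £288
  Lodi–C3: 84 × £2 = £168
Total = 1260 + 42 + 400 + 288 + 168 = £2158.
(Supply check: Yuma ships 111; Vail ships 50; Lodi ships 108.)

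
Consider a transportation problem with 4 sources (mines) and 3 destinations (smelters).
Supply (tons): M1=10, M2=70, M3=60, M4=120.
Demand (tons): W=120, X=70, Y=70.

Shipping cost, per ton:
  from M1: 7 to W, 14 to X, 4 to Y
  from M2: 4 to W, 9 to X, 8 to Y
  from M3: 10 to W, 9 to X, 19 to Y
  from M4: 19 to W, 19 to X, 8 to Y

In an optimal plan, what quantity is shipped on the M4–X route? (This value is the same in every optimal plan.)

Optimal shipments:
  M1→W: 10 × 7 = 70
  M2→W: 70 × 4 = 280
  M3→X: 60 × 9 = 540
  M4→W: 40 × 19 = 760
  M4→X: 10 × 19 = 190
  M4→Y: 70 × 8 = 560
Total cost = 2400.
So M4→X carries 10 tons.

10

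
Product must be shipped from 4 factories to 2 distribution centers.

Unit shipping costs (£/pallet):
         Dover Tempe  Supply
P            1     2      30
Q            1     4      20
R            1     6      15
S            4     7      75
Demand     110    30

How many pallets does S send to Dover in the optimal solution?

75

Optimal shipments:
  P to Tempe: 30 × £2 = £60
  Q to Dover: 20 × £1 = £20
  R to Dover: 15 × £1 = £15
  S to Dover: 75 × £4 = £300
Total cost = £395.
So S→Dover carries 75 pallets.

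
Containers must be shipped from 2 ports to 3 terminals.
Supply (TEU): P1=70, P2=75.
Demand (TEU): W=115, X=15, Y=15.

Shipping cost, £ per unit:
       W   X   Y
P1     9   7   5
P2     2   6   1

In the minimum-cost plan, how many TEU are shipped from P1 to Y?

Optimal shipments:
  P1 to W: 40 × £9 = £360
  P1 to X: 15 × £7 = £105
  P1 to Y: 15 × £5 = £75
  P2 to W: 75 × £2 = £150
Total cost = £690.
So P1→Y carries 15 TEU.

15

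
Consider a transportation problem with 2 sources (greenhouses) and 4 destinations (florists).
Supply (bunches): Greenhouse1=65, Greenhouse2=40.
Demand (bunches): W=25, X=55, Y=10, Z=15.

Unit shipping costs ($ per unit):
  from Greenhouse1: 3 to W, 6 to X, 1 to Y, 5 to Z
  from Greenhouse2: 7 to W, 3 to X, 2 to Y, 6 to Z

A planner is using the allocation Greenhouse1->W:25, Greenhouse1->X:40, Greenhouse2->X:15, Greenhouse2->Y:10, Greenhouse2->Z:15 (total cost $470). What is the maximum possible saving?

Current plan cost = 25·3 + 40·6 + 15·3 + 10·2 + 15·6 = $470.
Optimal plan:
  Greenhouse1->W: 25 × $3 = $75
  Greenhouse1->X: 15 × $6 = $90
  Greenhouse1->Y: 10 × $1 = $10
  Greenhouse1->Z: 15 × $5 = $75
  Greenhouse2->X: 40 × $3 = $120
Optimal cost = $370.
Saving = 470 − 370 = $100.

100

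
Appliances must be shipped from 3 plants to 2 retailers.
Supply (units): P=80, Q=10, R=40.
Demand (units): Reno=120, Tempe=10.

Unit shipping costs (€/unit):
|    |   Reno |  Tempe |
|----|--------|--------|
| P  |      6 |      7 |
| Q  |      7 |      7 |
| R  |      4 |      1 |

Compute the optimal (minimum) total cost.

680

Optimal allocation:
  P→Reno: 80 units
  Q→Reno: 10 units
  R→Reno: 30 units
  R→Tempe: 10 units
Total cost = €680.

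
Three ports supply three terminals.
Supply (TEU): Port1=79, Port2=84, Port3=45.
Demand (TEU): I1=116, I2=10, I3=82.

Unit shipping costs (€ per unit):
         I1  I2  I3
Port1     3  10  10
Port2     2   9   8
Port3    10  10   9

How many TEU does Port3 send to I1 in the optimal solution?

0

Optimal shipments:
  Port1 to I1: 69 TEU
  Port1 to I2: 10 TEU
  Port2 to I1: 47 TEU
  Port2 to I3: 37 TEU
  Port3 to I3: 45 TEU
Total cost = €1102.
The route Port3→I1 is not used.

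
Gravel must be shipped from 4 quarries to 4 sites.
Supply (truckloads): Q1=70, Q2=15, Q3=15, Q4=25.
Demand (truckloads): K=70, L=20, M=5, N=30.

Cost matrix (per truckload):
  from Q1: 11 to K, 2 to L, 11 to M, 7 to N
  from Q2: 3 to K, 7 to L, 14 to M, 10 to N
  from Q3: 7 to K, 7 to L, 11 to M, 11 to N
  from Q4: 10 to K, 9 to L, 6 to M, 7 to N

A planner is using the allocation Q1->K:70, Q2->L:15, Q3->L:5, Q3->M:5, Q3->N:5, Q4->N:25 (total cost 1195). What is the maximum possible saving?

Current plan cost = 70·11 + 15·7 + 5·7 + 5·11 + 5·11 + 25·7 = 1195.
Optimal plan:
  Q1 to K: 20 truckloads
  Q1 to L: 20 truckloads
  Q1 to N: 30 truckloads
  Q2 to K: 15 truckloads
  Q3 to K: 15 truckloads
  Q4 to K: 20 truckloads
  Q4 to M: 5 truckloads
Optimal cost = 850.
Saving = 1195 − 850 = 345.

345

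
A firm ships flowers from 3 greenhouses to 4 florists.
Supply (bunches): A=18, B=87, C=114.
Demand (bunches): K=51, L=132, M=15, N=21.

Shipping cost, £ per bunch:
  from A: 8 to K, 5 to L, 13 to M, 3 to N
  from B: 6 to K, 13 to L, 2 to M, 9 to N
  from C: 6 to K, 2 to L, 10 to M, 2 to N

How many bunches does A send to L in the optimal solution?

The minimum-cost plan:
  A→L: 18 × £5 = £90
  B→K: 51 × £6 = £306
  B→M: 15 × £2 = £30
  B→N: 21 × £9 = £189
  C→L: 114 × £2 = £228
Total cost = £843.
So A→L carries 18 bunches.

18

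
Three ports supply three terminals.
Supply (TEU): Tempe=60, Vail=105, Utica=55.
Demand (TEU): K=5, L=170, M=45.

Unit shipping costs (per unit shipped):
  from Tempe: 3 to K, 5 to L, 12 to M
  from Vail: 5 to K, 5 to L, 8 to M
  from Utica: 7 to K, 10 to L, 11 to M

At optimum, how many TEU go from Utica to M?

The minimum-cost plan:
  Tempe–L: 60 TEU
  Vail–L: 105 TEU
  Utica–K: 5 TEU
  Utica–L: 5 TEU
  Utica–M: 45 TEU
Total cost = 1405.
So Utica→M carries 45 TEU.

45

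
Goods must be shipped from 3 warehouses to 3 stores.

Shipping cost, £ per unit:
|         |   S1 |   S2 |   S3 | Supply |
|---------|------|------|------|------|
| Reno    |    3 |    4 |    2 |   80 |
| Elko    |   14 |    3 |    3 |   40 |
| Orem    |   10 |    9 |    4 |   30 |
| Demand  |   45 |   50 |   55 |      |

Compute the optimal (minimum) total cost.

One minimum-cost allocation:
  Reno->S1: 45 × £3 = £135
  Reno->S2: 10 × £4 = £40
  Reno->S3: 25 × £2 = £50
  Elko->S2: 40 × £3 = £120
  Orem->S3: 30 × £4 = £120
Total = 135 + 40 + 50 + 120 + 120 = £465.
(Supply check: Reno ships 80; Elko ships 40; Orem ships 30.)

465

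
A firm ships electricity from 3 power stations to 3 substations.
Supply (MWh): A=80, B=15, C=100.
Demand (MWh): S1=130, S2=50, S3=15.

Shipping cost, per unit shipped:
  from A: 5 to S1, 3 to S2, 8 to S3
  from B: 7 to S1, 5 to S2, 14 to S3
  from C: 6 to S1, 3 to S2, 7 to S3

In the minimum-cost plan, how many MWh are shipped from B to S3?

Optimal shipments:
  A→S1: 80 × 5 = 400
  B→S1: 15 × 7 = 105
  C→S1: 35 × 6 = 210
  C→S2: 50 × 3 = 150
  C→S3: 15 × 7 = 105
Total cost = 970.
The route B→S3 is not used.

0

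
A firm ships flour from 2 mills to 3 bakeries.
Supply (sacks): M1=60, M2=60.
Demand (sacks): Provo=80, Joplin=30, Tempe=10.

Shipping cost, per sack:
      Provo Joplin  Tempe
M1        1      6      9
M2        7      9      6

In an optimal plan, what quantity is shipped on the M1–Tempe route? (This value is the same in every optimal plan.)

0

Optimal shipments:
  M1 to Provo: 60 sacks
  M2 to Provo: 20 sacks
  M2 to Joplin: 30 sacks
  M2 to Tempe: 10 sacks
Total cost = 530.
The route M1→Tempe is not used.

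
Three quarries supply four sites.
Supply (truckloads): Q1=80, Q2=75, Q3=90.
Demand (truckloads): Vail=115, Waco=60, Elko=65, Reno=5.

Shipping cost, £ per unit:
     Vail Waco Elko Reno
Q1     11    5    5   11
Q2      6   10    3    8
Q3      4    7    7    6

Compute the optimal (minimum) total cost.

Optimal allocation:
  Q1–Waco: 60 × £5 = £300
  Q1–Elko: 20 × £5 = £100
  Q2–Vail: 25 × £6 = £150
  Q2–Elko: 45 × £3 = £135
  Q2–Reno: 5 × £8 = £40
  Q3–Vail: 90 × £4 = £360
Total = 300 + 100 + 150 + 135 + 40 + 360 = £1085.

1085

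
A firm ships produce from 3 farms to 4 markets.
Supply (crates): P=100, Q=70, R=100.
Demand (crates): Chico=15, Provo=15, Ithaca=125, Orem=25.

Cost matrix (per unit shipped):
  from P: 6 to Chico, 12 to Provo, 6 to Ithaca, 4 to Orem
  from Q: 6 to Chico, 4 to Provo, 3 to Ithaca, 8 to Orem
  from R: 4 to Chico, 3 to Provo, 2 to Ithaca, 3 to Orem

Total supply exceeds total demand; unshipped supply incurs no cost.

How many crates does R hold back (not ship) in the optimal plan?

An optimal plan:
  P→Orem: 25 × 4 = 100
  Q→Provo: 15 × 4 = 60
  Q→Ithaca: 40 × 3 = 120
  R→Chico: 15 × 4 = 60
  R→Ithaca: 85 × 2 = 170
Total cost = 510.
R ships 100 of its 100, leaving 0.

0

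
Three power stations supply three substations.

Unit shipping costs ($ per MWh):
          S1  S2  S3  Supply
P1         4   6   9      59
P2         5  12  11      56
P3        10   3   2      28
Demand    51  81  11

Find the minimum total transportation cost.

742

An optimal shipping plan:
  P1→S2: 59 × $6 = $354
  P2→S1: 51 × $5 = $255
  P2→S2: 5 × $12 = $60
  P3→S2: 17 × $3 = $51
  P3→S3: 11 × $2 = $22
Total = 354 + 255 + 60 + 51 + 22 = $742.
(Supply check: P1 ships 59; P2 ships 56; P3 ships 28.)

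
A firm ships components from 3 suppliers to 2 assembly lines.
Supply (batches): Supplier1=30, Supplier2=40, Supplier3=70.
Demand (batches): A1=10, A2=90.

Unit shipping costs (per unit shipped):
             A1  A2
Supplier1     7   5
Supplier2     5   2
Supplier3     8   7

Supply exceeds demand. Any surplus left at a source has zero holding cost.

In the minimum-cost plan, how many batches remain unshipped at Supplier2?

An optimal plan:
  Supplier1->A2: 30 × 5 = 150
  Supplier2->A2: 40 × 2 = 80
  Supplier3->A1: 10 × 8 = 80
  Supplier3->A2: 20 × 7 = 140
Total cost = 450.
Supplier2 ships 40 of its 40, leaving 0.

0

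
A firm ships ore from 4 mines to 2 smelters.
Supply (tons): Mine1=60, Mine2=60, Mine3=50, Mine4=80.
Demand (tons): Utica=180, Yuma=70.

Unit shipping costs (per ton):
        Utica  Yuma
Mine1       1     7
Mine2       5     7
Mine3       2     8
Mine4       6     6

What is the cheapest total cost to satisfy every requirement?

940

An optimal shipping plan:
  Mine1 to Utica: 60 tons
  Mine2 to Utica: 60 tons
  Mine3 to Utica: 50 tons
  Mine4 to Utica: 10 tons
  Mine4 to Yuma: 70 tons
Total cost = 940.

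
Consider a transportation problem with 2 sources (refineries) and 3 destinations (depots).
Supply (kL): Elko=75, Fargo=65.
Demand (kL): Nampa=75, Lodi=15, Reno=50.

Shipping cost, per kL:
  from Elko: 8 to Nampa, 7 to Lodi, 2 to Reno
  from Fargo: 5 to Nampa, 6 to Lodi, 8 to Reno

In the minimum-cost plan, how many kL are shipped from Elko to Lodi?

15

Optimal shipments:
  Elko→Nampa: 10 × 8 = 80
  Elko→Lodi: 15 × 7 = 105
  Elko→Reno: 50 × 2 = 100
  Fargo→Nampa: 65 × 5 = 325
Total cost = 610.
So Elko→Lodi carries 15 kL.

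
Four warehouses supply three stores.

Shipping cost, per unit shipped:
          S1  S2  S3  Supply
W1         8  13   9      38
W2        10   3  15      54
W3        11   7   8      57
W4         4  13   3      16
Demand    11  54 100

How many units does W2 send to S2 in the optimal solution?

The minimum-cost plan:
  W1 to S1: 11 × 8 = 88
  W1 to S3: 27 × 9 = 243
  W2 to S2: 54 × 3 = 162
  W3 to S3: 57 × 8 = 456
  W4 to S3: 16 × 3 = 48
Total cost = 997.
So W2→S2 carries 54 units.

54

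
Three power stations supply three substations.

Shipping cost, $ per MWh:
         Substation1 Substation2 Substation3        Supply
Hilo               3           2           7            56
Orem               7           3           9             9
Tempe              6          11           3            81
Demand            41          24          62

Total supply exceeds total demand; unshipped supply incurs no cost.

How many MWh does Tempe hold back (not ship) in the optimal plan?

An optimal plan:
  Hilo to Substation1: 41 × $3 = $123
  Hilo to Substation2: 15 × $2 = $30
  Orem to Substation2: 9 × $3 = $27
  Tempe to Substation3: 62 × $3 = $186
Total cost = $366.
Tempe ships 62 of its 81, leaving 19.

19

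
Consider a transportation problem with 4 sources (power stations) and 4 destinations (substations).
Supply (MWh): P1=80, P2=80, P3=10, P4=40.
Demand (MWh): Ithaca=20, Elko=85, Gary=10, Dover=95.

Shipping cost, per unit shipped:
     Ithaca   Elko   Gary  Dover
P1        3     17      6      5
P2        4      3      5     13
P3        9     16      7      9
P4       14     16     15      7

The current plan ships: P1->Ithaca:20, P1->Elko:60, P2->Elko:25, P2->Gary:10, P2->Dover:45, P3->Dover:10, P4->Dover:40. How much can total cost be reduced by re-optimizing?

Current plan cost = 20·3 + 60·17 + 25·3 + 10·5 + 45·13 + 10·9 + 40·7 = 2160.
Optimal plan:
  P1→Ithaca: 20 MWh
  P1→Dover: 60 MWh
  P2→Elko: 80 MWh
  P3→Gary: 10 MWh
  P4→Elko: 5 MWh
  P4→Dover: 35 MWh
Optimal cost = 995.
Saving = 2160 − 995 = 1165.

1165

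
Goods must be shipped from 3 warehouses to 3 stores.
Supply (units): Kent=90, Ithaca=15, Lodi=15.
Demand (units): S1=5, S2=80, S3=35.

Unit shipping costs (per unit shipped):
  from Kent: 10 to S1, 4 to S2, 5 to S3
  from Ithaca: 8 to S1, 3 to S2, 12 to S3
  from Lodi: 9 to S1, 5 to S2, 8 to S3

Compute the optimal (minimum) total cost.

535

A cheapest plan:
  Kent to S2: 55 × 4 = 220
  Kent to S3: 35 × 5 = 175
  Ithaca to S2: 15 × 3 = 45
  Lodi to S1: 5 × 9 = 45
  Lodi to S2: 10 × 5 = 50
Total = 220 + 175 + 45 + 45 + 50 = 535.
(Supply check: Kent ships 90; Ithaca ships 15; Lodi ships 15.)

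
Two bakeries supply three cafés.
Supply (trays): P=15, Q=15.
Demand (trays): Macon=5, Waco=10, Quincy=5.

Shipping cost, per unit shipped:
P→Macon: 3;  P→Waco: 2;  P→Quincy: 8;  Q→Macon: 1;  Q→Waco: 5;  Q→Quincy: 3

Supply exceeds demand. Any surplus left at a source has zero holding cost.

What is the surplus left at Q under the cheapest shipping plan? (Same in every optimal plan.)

Minimum-cost shipments:
  P->Waco: 10 trays
  Q->Macon: 5 trays
  Q->Quincy: 5 trays
Total cost = 40.
Q ships 10 of its 15, leaving 5.

5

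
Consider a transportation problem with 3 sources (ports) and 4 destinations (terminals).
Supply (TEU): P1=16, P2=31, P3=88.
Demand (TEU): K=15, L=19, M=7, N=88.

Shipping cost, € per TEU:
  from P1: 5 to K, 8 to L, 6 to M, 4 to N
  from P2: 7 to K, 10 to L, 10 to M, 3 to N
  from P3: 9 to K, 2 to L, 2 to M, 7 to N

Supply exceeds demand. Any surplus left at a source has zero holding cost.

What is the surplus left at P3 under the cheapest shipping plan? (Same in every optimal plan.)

6

An optimal plan:
  P1–K: 15 × €5 = €75
  P1–N: 1 × €4 = €4
  P2–N: 31 × €3 = €93
  P3–L: 19 × €2 = €38
  P3–M: 7 × €2 = €14
  P3–N: 56 × €7 = €392
Total cost = €616.
P3 ships 82 of its 88, leaving 6.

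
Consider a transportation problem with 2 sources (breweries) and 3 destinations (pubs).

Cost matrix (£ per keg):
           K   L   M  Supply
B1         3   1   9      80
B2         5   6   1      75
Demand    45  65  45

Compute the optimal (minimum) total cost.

305

Optimal allocation:
  B1–K: 15 × £3 = £45
  B1–L: 65 × £1 = £65
  B2–K: 30 × £5 = £150
  B2–M: 45 × £1 = £45
Total = 45 + 65 + 150 + 45 = £305.
(Supply check: B1 ships 80; B2 ships 75.)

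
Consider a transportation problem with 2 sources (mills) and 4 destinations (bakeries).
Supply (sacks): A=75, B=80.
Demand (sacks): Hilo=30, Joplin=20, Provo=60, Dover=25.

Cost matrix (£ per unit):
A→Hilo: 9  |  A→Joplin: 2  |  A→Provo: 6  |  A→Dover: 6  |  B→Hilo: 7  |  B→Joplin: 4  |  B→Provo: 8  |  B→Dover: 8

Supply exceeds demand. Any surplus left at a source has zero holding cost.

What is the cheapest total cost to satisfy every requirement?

820

A cheapest plan:
  A to Joplin: 20 × £2 = £40
  A to Provo: 55 × £6 = £330
  B to Hilo: 30 × £7 = £210
  B to Provo: 5 × £8 = £40
  B to Dover: 25 × £8 = £200
Total = 40 + 330 + 210 + 40 + 200 = £820.
(Supply check: A ships 75; B ships 60.)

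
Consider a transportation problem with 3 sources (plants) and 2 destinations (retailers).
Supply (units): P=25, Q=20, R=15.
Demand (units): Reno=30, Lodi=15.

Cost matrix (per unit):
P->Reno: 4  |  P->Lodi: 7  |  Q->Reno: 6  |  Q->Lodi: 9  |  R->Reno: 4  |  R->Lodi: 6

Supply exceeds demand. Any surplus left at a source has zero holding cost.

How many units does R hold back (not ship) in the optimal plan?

0

Minimum-cost shipments:
  P→Reno: 25 × 4 = 100
  Q→Reno: 5 × 6 = 30
  R→Lodi: 15 × 6 = 90
Total cost = 220.
R ships 15 of its 15, leaving 0.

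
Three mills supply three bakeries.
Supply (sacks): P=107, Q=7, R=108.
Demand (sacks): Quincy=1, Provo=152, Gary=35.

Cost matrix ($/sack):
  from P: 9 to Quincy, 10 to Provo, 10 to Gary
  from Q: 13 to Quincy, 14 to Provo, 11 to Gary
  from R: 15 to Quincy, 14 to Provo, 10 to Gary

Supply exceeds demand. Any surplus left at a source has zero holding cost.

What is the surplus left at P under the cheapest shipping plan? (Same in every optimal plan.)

0

Minimum-cost shipments:
  P–Provo: 107 × $10 = $1070
  Q–Quincy: 1 × $13 = $13
  Q–Provo: 6 × $14 = $84
  R–Provo: 39 × $14 = $546
  R–Gary: 35 × $10 = $350
Total cost = $2063.
P ships 107 of its 107, leaving 0.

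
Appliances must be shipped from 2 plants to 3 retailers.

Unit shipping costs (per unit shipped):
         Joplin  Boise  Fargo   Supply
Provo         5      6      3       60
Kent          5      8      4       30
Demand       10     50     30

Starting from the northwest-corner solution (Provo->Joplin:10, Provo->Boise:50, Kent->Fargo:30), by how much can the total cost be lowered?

10

Current plan cost = 10·5 + 50·6 + 30·4 = 470.
Optimal plan:
  Provo->Boise: 50 × 6 = 300
  Provo->Fargo: 10 × 3 = 30
  Kent->Joplin: 10 × 5 = 50
  Kent->Fargo: 20 × 4 = 80
Optimal cost = 460.
Saving = 470 − 460 = 10.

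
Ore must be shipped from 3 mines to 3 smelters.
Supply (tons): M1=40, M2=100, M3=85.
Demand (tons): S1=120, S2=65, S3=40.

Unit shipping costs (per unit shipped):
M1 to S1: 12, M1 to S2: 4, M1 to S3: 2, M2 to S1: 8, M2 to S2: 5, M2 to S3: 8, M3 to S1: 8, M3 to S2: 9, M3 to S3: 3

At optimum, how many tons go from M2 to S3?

0

The minimum-cost plan:
  M1->S2: 40 × 4 = 160
  M2->S1: 75 × 8 = 600
  M2->S2: 25 × 5 = 125
  M3->S1: 45 × 8 = 360
  M3->S3: 40 × 3 = 120
Total cost = 1365.
The route M2→S3 is not used.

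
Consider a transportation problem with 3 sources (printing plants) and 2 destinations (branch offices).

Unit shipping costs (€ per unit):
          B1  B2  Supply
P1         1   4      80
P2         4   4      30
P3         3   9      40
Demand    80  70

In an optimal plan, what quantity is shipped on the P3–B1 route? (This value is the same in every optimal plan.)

40

The minimum-cost plan:
  P1–B1: 40 boxes
  P1–B2: 40 boxes
  P2–B2: 30 boxes
  P3–B1: 40 boxes
Total cost = €440.
So P3→B1 carries 40 boxes.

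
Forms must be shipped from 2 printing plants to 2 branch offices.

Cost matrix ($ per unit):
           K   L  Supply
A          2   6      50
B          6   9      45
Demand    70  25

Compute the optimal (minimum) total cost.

445

An optimal shipping plan:
  A–K: 50 × $2 = $100
  B–K: 20 × $6 = $120
  B–L: 25 × $9 = $225
Total = 100 + 120 + 225 = $445.
(Supply check: A ships 50; B ships 45.)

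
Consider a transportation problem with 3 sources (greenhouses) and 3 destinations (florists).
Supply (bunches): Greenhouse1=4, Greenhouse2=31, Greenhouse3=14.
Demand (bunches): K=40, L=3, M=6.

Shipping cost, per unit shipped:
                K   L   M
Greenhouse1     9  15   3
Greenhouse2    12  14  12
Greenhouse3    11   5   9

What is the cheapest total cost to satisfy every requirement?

Optimal allocation:
  Greenhouse1–M: 4 × 3 = 12
  Greenhouse2–K: 31 × 12 = 372
  Greenhouse3–K: 9 × 11 = 99
  Greenhouse3–L: 3 × 5 = 15
  Greenhouse3–M: 2 × 9 = 18
Total = 12 + 372 + 99 + 15 + 18 = 516.

516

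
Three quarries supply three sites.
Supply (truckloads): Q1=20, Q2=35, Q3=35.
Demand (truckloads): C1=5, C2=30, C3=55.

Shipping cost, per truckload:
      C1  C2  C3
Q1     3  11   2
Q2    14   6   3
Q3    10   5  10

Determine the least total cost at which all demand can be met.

345

An optimal shipping plan:
  Q1→C3: 20 × 2 = 40
  Q2→C3: 35 × 3 = 105
  Q3→C1: 5 × 10 = 50
  Q3→C2: 30 × 5 = 150
Total = 40 + 105 + 50 + 150 = 345.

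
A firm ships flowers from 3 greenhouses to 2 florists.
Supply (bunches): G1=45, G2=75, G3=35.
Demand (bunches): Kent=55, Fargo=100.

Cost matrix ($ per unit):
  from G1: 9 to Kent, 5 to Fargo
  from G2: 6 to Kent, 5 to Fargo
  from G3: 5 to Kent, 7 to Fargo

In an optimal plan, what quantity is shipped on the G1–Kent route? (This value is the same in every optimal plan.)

Optimal shipments:
  G1->Fargo: 45 × $5 = $225
  G2->Kent: 20 × $6 = $120
  G2->Fargo: 55 × $5 = $275
  G3->Kent: 35 × $5 = $175
Total cost = $795.
The route G1→Kent is not used.

0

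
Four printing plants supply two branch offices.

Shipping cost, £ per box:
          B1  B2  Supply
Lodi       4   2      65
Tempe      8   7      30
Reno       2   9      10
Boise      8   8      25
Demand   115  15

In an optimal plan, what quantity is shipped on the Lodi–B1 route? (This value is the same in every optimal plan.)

50

Optimal shipments:
  Lodi to B1: 50 × £4 = £200
  Lodi to B2: 15 × £2 = £30
  Tempe to B1: 30 × £8 = £240
  Reno to B1: 10 × £2 = £20
  Boise to B1: 25 × £8 = £200
Total cost = £690.
So Lodi→B1 carries 50 boxes.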